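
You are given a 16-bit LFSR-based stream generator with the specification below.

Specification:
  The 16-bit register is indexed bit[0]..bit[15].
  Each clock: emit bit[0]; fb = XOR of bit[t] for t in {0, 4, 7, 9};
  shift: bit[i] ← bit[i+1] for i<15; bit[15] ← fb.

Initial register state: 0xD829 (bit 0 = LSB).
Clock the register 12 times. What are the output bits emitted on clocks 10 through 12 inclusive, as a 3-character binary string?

001

reg_0 = 0xD829
clock 1: out=1, reg = 0xEC14
clock 2: out=0, reg = 0xF60A
clock 3: out=0, reg = 0xFB05
clock 4: out=1, reg = 0x7D82
clock 5: out=0, reg = 0xBEC1
clock 6: out=1, reg = 0xDF60
clock 7: out=0, reg = 0xEFB0
clock 8: out=0, reg = 0xF7D8
clock 9: out=0, reg = 0xFBEC
clock 10: out=0, reg = 0x7DF6
clock 11: out=0, reg = 0x3EFB
clock 12: out=1, reg = 0x1F7D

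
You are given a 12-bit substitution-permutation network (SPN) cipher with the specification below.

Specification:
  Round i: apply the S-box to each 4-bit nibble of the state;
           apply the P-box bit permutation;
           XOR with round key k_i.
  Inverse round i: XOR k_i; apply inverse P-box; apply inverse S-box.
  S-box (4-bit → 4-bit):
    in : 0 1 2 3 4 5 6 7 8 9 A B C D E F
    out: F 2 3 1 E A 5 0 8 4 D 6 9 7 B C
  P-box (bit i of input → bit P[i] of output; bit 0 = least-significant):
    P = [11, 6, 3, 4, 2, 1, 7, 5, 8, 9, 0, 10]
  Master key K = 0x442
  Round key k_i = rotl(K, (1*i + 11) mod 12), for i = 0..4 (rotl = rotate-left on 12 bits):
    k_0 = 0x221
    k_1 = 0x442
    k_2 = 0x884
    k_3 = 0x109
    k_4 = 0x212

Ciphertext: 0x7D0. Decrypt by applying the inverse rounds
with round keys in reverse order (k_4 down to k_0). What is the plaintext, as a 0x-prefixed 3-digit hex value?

s_0 = ciphertext = 0x7D0
s_1 = InvRound(s_0, k_4) = 0xCB1
s_2 = InvRound(s_1, k_3) = 0xCFA
s_3 = InvRound(s_2, k_2) = 0x8E4
s_4 = InvRound(s_3, k_1) = 0x803
s_5 = InvRound(s_4, k_0) = 0x153

0x153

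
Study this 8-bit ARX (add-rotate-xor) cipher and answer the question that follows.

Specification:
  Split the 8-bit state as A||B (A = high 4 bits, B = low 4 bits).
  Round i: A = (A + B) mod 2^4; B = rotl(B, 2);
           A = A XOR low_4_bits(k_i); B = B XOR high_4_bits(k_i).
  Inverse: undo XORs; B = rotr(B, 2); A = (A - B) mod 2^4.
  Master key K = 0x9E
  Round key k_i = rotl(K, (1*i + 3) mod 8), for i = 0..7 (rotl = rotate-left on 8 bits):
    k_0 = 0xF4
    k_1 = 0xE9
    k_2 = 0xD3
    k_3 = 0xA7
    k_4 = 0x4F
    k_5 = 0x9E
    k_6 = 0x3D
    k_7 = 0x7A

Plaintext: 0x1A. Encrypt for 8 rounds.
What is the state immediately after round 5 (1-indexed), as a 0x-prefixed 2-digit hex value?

s_0 = plaintext = 0x1A
s_1 = Round(s_0, k_0) = 0xF5
s_2 = Round(s_1, k_1) = 0xDB
s_3 = Round(s_2, k_2) = 0xB3
s_4 = Round(s_3, k_3) = 0x96
s_5 = Round(s_4, k_4) = 0x0D
s_6 = Round(s_5, k_5) = 0x3E
s_7 = Round(s_6, k_6) = 0xC8
s_8 = Round(s_7, k_7) = 0xE5

0x0D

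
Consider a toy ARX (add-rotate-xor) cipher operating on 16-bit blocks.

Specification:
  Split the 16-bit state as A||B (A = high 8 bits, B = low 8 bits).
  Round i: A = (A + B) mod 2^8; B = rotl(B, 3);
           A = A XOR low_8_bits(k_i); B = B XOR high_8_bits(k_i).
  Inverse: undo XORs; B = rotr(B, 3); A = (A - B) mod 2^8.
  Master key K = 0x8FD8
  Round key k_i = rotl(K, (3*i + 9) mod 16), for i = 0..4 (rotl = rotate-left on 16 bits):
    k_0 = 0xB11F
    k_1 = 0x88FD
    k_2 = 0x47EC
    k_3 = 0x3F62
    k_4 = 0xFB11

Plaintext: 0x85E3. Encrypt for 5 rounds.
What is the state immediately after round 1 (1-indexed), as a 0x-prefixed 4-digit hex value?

0x77AE

s_0 = plaintext = 0x85E3
s_1 = Round(s_0, k_0) = 0x77AE
s_2 = Round(s_1, k_1) = 0xD8FD
s_3 = Round(s_2, k_2) = 0x39A8
s_4 = Round(s_3, k_3) = 0x837A
s_5 = Round(s_4, k_4) = 0xEC28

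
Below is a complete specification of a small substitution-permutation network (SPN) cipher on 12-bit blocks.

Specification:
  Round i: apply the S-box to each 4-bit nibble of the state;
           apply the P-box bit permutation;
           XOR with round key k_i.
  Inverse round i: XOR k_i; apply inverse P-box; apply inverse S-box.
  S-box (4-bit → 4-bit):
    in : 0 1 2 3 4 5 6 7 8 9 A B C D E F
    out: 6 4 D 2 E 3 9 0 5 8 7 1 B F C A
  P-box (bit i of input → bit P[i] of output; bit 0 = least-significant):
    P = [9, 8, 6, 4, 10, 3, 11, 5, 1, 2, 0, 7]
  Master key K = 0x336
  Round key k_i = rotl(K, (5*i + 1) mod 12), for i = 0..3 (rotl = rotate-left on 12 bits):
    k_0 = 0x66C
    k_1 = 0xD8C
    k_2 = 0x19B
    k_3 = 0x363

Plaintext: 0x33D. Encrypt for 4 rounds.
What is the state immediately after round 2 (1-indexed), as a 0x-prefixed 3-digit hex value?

s_0 = plaintext = 0x33D
s_1 = Round(s_0, k_0) = 0x530
s_2 = Round(s_1, k_1) = 0xCC2
s_3 = Round(s_2, k_2) = 0x765
s_4 = Round(s_3, k_3) = 0x443

0xCC2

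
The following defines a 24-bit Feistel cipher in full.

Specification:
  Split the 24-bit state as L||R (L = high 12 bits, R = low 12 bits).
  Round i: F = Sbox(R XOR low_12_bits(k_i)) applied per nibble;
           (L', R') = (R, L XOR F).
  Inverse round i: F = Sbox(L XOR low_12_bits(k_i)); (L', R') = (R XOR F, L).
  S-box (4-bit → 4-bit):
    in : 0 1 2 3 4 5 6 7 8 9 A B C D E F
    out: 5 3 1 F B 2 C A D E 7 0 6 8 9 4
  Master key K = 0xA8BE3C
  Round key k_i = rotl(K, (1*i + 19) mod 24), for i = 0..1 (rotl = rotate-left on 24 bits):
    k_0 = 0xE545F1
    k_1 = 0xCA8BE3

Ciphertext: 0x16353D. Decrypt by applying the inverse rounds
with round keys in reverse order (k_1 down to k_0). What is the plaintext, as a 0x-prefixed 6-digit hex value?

s_0 = ciphertext = 0x16353D
s_1 = InvRound(s_0, k_1) = 0x2E8163
s_2 = InvRound(s_1, k_0) = 0xB5D2E8

0xB5D2E8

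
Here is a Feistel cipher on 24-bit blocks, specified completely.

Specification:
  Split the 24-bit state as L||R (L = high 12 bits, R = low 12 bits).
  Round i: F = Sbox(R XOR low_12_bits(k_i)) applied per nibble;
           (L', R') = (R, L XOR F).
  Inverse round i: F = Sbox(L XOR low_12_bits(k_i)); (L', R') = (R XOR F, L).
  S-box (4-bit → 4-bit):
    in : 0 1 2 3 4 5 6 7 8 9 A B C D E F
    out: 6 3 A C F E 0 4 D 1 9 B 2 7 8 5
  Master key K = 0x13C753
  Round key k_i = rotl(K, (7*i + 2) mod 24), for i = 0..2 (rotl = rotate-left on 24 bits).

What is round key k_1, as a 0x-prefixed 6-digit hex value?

K = 0x13C753
k_0 = rotl(K, (7*0+2) mod 24) = rotl(K, 2) = 0x4F1D4C
k_1 = rotl(K, (7*1+2) mod 24) = rotl(K, 9) = 0x8EA627

0x8EA627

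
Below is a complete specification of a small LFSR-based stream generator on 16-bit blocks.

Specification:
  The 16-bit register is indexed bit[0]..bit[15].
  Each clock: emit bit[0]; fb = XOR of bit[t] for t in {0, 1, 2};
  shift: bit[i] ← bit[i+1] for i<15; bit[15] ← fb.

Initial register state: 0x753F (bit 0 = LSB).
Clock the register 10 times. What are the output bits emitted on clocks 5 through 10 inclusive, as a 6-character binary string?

reg_0 = 0x753F
clock 1: out=1, reg = 0xBA9F
clock 2: out=1, reg = 0xDD4F
clock 3: out=1, reg = 0xEEA7
clock 4: out=1, reg = 0xF753
clock 5: out=1, reg = 0x7BA9
clock 6: out=1, reg = 0xBDD4
clock 7: out=0, reg = 0xDEEA
clock 8: out=0, reg = 0xEF75
clock 9: out=1, reg = 0x77BA
clock 10: out=0, reg = 0xBBDD

110010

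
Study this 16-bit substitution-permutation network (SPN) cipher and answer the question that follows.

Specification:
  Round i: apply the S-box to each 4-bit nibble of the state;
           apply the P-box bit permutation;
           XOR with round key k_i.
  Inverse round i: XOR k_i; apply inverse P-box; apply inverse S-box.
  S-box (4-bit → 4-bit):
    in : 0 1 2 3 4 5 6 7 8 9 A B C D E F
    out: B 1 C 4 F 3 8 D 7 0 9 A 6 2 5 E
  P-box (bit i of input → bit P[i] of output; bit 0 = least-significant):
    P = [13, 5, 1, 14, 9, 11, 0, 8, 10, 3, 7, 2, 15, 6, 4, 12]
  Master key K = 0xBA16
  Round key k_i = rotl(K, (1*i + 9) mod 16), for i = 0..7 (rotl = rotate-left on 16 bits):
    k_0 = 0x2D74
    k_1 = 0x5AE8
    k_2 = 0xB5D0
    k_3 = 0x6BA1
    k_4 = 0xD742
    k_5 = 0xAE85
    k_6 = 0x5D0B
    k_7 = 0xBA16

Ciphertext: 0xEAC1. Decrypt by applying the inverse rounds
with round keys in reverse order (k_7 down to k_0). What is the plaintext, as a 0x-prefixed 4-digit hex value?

0xE49D

s_0 = ciphertext = 0xEAC1
s_1 = InvRound(s_0, k_7) = 0xF232
s_2 = InvRound(s_1, k_6) = 0xE545
s_3 = InvRound(s_2, k_5) = 0xD306
s_4 = InvRound(s_3, k_4) = 0xDA99
s_5 = InvRound(s_4, k_3) = 0x7D65
s_6 = InvRound(s_5, k_2) = 0xE2CB
s_7 = InvRound(s_6, k_1) = 0xA9C8
s_8 = InvRound(s_7, k_0) = 0xE49D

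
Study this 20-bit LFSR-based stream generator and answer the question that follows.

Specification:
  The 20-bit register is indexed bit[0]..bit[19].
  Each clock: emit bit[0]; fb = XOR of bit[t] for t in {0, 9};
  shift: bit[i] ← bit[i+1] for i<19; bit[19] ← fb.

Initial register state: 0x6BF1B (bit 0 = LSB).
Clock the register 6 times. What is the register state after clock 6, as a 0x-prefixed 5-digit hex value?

reg_0 = 0x6BF1B
clock 1: out=1, reg = 0x35F8D
clock 2: out=1, reg = 0x1AFC6
clock 3: out=0, reg = 0x8D7E3
clock 4: out=1, reg = 0x46BF1
clock 5: out=1, reg = 0x235F8
clock 6: out=0, reg = 0x11AFC

0x11AFC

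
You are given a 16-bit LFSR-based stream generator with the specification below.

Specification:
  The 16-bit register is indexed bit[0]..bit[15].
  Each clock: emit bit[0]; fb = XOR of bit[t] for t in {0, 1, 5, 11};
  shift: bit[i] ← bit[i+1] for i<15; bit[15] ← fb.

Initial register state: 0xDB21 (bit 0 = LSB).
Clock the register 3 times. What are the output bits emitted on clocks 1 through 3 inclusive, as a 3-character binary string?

100

reg_0 = 0xDB21
clock 1: out=1, reg = 0xED90
clock 2: out=0, reg = 0xF6C8
clock 3: out=0, reg = 0x7B64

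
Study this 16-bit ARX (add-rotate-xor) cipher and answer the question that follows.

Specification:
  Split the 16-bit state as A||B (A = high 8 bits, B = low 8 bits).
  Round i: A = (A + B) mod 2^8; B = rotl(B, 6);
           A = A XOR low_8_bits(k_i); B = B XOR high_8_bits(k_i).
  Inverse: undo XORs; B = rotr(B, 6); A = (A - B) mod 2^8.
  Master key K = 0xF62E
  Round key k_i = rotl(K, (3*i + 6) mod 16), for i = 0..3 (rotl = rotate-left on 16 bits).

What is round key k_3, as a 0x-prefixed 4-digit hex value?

K = 0xF62E
k_0 = rotl(K, (3*0+6) mod 16) = rotl(K, 6) = 0x8BBD
k_1 = rotl(K, (3*1+6) mod 16) = rotl(K, 9) = 0x5DEC
k_2 = rotl(K, (3*2+6) mod 16) = rotl(K, 12) = 0xEF62
k_3 = rotl(K, (3*3+6) mod 16) = rotl(K, 15) = 0x7B17

0x7B17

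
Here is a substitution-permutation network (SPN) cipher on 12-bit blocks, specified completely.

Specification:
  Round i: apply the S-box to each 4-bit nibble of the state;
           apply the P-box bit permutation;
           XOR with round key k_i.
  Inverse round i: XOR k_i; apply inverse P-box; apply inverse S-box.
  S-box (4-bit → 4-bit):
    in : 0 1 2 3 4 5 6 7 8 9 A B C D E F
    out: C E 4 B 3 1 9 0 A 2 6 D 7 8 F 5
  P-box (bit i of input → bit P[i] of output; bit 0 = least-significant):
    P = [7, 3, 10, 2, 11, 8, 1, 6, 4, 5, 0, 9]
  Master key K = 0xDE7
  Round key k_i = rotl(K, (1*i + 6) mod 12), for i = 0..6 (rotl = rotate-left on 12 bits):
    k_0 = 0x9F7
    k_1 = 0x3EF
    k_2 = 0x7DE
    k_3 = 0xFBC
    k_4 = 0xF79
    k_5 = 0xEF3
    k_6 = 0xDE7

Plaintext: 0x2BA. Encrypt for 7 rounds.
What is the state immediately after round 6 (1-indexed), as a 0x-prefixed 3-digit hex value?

s_0 = plaintext = 0x2BA
s_1 = Round(s_0, k_0) = 0x5BC
s_2 = Round(s_1, k_1) = 0xF35
s_3 = Round(s_2, k_2) = 0xE0F
s_4 = Round(s_3, k_3) = 0x94F
s_5 = Round(s_4, k_4) = 0x2D9
s_6 = Round(s_5, k_5) = 0xEBA
s_7 = Round(s_6, k_6) = 0x39C

0xEBA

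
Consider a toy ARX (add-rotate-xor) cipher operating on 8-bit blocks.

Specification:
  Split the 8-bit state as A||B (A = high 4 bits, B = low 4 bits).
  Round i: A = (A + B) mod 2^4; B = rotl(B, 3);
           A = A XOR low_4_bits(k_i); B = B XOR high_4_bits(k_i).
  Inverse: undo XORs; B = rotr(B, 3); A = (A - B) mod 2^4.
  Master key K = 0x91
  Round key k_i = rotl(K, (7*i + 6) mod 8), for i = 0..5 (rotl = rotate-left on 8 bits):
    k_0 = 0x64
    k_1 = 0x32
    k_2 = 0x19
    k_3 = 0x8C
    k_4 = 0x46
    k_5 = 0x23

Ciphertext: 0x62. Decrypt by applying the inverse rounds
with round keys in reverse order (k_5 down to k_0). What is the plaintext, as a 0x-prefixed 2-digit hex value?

0x08

s_0 = ciphertext = 0x62
s_1 = InvRound(s_0, k_5) = 0x50
s_2 = InvRound(s_1, k_4) = 0xB8
s_3 = InvRound(s_2, k_3) = 0x70
s_4 = InvRound(s_3, k_2) = 0xC2
s_5 = InvRound(s_4, k_1) = 0xC2
s_6 = InvRound(s_5, k_0) = 0x08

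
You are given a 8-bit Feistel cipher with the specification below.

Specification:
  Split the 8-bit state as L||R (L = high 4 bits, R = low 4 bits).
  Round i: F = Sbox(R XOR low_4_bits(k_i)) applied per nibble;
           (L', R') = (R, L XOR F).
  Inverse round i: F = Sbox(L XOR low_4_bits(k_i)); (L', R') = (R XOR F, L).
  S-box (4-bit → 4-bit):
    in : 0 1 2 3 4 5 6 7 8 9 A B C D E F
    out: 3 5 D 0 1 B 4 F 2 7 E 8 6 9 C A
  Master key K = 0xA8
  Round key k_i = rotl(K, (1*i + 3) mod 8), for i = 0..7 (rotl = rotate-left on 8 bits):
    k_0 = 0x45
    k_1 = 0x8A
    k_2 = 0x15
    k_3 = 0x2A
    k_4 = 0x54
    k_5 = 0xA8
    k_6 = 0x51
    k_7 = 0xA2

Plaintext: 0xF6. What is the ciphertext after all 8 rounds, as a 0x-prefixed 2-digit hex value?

s_0 = plaintext = 0xF6
s_1 = Round(s_0, k_0) = 0x6F
s_2 = Round(s_1, k_1) = 0xFD
s_3 = Round(s_2, k_2) = 0xDD
s_4 = Round(s_3, k_3) = 0xD2
s_5 = Round(s_4, k_4) = 0x29
s_6 = Round(s_5, k_5) = 0x97
s_7 = Round(s_6, k_6) = 0x7D
s_8 = Round(s_7, k_7) = 0xDD

0xDD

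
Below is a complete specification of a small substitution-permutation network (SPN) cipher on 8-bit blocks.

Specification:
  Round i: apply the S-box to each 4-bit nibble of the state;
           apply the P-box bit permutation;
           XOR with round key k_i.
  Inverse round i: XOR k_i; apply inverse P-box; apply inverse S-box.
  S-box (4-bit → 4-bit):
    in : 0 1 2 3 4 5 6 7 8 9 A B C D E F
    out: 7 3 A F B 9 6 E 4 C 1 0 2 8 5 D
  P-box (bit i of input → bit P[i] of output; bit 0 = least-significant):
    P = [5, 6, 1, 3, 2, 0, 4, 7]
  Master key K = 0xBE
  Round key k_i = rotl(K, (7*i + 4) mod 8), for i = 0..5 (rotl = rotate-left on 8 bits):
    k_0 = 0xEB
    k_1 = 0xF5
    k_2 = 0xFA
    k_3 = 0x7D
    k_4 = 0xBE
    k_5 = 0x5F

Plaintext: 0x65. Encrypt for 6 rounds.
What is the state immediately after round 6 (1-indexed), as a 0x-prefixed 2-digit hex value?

0xC6

s_0 = plaintext = 0x65
s_1 = Round(s_0, k_0) = 0xD2
s_2 = Round(s_1, k_1) = 0x3D
s_3 = Round(s_2, k_2) = 0x67
s_4 = Round(s_3, k_3) = 0x26
s_5 = Round(s_4, k_4) = 0x7D
s_6 = Round(s_5, k_5) = 0xC6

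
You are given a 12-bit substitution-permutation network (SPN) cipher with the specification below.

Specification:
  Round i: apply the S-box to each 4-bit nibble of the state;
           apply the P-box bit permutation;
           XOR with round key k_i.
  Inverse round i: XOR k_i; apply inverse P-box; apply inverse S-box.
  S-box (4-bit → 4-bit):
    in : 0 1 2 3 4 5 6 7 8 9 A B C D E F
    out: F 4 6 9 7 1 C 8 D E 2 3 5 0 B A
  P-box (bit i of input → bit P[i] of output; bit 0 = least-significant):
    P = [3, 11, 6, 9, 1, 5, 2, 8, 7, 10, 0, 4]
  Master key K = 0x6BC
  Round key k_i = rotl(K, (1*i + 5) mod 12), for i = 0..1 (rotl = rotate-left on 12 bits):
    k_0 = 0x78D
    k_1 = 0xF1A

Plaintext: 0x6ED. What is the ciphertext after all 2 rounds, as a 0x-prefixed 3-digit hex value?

0x521

s_0 = plaintext = 0x6ED
s_1 = Round(s_0, k_0) = 0x6BE
s_2 = Round(s_1, k_1) = 0x521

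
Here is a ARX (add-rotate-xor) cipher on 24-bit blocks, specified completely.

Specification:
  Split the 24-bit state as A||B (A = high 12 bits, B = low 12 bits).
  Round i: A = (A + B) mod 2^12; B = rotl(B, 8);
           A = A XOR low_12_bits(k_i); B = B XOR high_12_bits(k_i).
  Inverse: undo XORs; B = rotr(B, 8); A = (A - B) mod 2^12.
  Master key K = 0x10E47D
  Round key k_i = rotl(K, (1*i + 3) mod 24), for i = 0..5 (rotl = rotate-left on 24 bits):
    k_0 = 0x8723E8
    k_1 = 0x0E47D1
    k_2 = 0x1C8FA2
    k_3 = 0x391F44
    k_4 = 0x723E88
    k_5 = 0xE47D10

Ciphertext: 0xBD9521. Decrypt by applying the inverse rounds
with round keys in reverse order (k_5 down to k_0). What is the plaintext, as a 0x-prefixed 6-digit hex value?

0x80C3E9

s_0 = ciphertext = 0xBD9521
s_1 = InvRound(s_0, k_5) = 0x05E66B
s_2 = InvRound(s_1, k_4) = 0xA55481
s_3 = InvRound(s_2, k_3) = 0x40A107
s_4 = InvRound(s_3, k_2) = 0xEB8CF0
s_5 = InvRound(s_4, k_1) = 0x81D14C
s_6 = InvRound(s_5, k_0) = 0x80C3E9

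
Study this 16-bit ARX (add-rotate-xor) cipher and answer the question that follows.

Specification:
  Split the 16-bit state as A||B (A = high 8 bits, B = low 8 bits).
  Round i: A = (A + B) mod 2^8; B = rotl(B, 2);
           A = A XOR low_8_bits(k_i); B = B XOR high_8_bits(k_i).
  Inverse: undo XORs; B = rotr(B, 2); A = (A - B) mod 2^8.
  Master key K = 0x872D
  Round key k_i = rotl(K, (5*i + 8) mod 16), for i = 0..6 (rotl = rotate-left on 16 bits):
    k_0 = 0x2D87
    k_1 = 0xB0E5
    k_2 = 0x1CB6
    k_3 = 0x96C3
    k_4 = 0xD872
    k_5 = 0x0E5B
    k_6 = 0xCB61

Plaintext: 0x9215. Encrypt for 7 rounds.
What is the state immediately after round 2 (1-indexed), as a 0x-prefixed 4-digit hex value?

s_0 = plaintext = 0x9215
s_1 = Round(s_0, k_0) = 0x2079
s_2 = Round(s_1, k_1) = 0x7C55
s_3 = Round(s_2, k_2) = 0x6749
s_4 = Round(s_3, k_3) = 0x73B3
s_5 = Round(s_4, k_4) = 0x5416
s_6 = Round(s_5, k_5) = 0x3156
s_7 = Round(s_6, k_6) = 0xE692

0x7C55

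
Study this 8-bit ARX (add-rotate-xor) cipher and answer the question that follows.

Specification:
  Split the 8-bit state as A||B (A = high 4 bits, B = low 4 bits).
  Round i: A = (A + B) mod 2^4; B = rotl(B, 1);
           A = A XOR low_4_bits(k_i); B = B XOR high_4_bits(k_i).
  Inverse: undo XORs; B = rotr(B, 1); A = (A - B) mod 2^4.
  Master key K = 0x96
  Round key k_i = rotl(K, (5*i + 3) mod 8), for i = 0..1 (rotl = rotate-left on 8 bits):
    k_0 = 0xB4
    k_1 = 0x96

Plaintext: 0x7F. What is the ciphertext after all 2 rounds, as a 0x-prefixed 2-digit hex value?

s_0 = plaintext = 0x7F
s_1 = Round(s_0, k_0) = 0x24
s_2 = Round(s_1, k_1) = 0x01

0x01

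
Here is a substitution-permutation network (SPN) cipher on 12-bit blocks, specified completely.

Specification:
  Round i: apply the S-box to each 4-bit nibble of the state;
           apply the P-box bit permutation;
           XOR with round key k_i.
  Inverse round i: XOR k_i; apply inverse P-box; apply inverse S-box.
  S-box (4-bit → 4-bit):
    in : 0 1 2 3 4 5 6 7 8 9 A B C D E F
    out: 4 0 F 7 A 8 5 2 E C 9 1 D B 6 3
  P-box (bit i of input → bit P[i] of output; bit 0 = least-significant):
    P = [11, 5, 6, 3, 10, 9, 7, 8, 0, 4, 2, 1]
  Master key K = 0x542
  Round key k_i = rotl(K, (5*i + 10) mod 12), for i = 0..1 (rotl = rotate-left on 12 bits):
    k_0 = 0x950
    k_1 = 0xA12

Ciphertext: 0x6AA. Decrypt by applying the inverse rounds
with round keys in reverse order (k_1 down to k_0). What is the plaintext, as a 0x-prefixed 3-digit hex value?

0x3FD

s_0 = ciphertext = 0x6AA
s_1 = InvRound(s_0, k_1) = 0x76D
s_2 = InvRound(s_1, k_0) = 0x3FD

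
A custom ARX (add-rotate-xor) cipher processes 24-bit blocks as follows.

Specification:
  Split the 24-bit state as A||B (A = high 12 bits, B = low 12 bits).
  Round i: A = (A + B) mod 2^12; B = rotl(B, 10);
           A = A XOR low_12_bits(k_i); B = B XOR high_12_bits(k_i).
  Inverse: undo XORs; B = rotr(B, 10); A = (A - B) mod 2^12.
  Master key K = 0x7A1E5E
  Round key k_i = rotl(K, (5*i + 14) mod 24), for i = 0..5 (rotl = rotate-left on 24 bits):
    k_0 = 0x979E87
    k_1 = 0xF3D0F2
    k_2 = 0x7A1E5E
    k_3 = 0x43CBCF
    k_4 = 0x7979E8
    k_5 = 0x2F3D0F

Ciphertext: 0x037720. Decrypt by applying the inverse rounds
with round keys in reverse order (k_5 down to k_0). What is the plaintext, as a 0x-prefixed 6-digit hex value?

s_0 = ciphertext = 0x037720
s_1 = InvRound(s_0, k_5) = 0x5EB74D
s_2 = InvRound(s_1, k_4) = 0x89B368
s_3 = InvRound(s_2, k_3) = 0x603D51
s_4 = InvRound(s_3, k_2) = 0xC9BBC2
s_5 = InvRound(s_4, k_1) = 0x86C3FD
s_6 = InvRound(s_5, k_0) = 0xCD9A12

0xCD9A12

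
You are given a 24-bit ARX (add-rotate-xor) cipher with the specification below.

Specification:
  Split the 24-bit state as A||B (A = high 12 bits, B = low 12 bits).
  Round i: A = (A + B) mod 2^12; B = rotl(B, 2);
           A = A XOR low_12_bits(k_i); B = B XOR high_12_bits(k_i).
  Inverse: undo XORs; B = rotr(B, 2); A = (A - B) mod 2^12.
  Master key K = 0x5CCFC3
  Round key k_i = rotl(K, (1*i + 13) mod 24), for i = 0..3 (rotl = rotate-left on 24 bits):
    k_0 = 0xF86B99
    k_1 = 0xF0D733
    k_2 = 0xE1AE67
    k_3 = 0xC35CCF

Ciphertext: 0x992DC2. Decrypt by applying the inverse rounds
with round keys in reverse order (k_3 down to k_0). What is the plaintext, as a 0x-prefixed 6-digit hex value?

s_0 = ciphertext = 0x992DC2
s_1 = InvRound(s_0, k_3) = 0x8E0C7D
s_2 = InvRound(s_1, k_2) = 0x9EEC99
s_3 = InvRound(s_2, k_1) = 0xDF80E5
s_4 = InvRound(s_3, k_0) = 0x689FD8

0x689FD8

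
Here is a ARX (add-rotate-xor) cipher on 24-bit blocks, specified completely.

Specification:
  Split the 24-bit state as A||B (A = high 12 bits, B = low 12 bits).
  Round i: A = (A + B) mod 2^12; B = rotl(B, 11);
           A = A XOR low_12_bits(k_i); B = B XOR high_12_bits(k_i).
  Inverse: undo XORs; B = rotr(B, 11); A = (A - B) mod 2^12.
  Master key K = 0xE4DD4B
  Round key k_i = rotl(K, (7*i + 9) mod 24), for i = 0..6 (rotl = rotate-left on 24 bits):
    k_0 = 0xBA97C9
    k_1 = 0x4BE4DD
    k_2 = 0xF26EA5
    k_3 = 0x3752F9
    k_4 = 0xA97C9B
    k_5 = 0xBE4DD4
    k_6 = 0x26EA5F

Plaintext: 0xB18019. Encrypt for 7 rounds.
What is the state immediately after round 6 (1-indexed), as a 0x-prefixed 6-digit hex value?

s_0 = plaintext = 0xB18019
s_1 = Round(s_0, k_0) = 0xCF83A5
s_2 = Round(s_1, k_1) = 0x440D6C
s_3 = Round(s_2, k_2) = 0xF09990
s_4 = Round(s_3, k_3) = 0xA607BD
s_5 = Round(s_4, k_4) = 0xE86149
s_6 = Round(s_5, k_5) = 0x21B340
s_7 = Round(s_6, k_6) = 0xF043CE

0x21B340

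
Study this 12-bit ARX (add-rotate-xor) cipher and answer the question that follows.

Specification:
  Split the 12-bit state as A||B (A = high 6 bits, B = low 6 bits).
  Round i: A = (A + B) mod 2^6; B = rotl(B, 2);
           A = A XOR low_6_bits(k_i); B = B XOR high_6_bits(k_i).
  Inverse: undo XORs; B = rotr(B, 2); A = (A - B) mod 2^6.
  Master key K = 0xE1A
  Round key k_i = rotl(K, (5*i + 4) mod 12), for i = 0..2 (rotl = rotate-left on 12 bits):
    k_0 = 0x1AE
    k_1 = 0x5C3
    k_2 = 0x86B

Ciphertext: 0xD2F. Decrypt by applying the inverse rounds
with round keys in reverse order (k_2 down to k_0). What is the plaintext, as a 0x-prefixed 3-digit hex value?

s_0 = ciphertext = 0xD2F
s_1 = InvRound(s_0, k_2) = 0xF23
s_2 = InvRound(s_1, k_1) = 0xC8D
s_3 = InvRound(s_2, k_0) = 0xAB2

0xAB2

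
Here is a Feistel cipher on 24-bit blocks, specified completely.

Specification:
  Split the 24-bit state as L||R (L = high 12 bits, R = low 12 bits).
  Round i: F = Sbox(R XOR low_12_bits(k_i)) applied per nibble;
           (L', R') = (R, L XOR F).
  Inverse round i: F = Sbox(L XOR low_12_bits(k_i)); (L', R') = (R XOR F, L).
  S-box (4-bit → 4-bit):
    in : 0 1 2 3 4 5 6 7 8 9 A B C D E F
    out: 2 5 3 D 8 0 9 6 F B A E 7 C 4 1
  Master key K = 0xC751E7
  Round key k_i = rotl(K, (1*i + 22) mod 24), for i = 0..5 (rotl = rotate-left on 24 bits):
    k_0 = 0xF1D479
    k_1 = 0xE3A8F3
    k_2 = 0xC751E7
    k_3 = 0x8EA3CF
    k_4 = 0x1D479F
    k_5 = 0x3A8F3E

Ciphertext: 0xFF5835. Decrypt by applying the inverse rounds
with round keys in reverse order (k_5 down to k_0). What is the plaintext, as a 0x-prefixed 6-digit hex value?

0xC8EA69

s_0 = ciphertext = 0xFF5835
s_1 = InvRound(s_0, k_5) = 0xA4BFF5
s_2 = InvRound(s_1, k_4) = 0x33DA4B
s_3 = InvRound(s_2, k_3) = 0x85833D
s_4 = InvRound(s_3, k_2) = 0x8DC858
s_5 = InvRound(s_4, k_1) = 0xA698DC
s_6 = InvRound(s_5, k_0) = 0xC8EA69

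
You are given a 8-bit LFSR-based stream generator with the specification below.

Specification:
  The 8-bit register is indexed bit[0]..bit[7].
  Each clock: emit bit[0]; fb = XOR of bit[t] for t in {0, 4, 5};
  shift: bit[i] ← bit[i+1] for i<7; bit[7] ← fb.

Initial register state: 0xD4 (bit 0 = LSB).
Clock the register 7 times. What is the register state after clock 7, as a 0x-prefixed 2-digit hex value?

reg_0 = 0xD4
clock 1: out=0, reg = 0xEA
clock 2: out=0, reg = 0xF5
clock 3: out=1, reg = 0xFA
clock 4: out=0, reg = 0x7D
clock 5: out=1, reg = 0xBE
clock 6: out=0, reg = 0x5F
clock 7: out=1, reg = 0x2F

0x2F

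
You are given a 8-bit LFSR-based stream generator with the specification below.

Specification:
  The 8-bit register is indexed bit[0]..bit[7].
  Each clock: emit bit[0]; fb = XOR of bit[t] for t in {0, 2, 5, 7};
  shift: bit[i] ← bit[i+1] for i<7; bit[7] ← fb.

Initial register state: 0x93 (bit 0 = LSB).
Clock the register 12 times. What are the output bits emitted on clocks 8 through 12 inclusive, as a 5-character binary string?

reg_0 = 0x93
clock 1: out=1, reg = 0x49
clock 2: out=1, reg = 0xA4
clock 3: out=0, reg = 0xD2
clock 4: out=0, reg = 0xE9
clock 5: out=1, reg = 0xF4
clock 6: out=0, reg = 0xFA
clock 7: out=0, reg = 0x7D
clock 8: out=1, reg = 0xBE
clock 9: out=0, reg = 0xDF
clock 10: out=1, reg = 0xEF
clock 11: out=1, reg = 0x77
clock 12: out=1, reg = 0xBB

10111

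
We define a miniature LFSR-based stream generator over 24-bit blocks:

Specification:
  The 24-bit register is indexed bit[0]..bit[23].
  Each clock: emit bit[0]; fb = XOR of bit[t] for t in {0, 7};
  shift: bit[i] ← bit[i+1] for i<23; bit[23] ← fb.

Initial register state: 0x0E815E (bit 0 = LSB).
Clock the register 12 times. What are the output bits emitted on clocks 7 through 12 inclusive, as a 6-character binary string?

reg_0 = 0x0E815E
clock 1: out=0, reg = 0x0740AF
clock 2: out=1, reg = 0x03A057
clock 3: out=1, reg = 0x81D02B
clock 4: out=1, reg = 0xC0E815
clock 5: out=1, reg = 0xE0740A
clock 6: out=0, reg = 0x703A05
clock 7: out=1, reg = 0xB81D02
clock 8: out=0, reg = 0x5C0E81
clock 9: out=1, reg = 0x2E0740
clock 10: out=0, reg = 0x1703A0
clock 11: out=0, reg = 0x8B81D0
clock 12: out=0, reg = 0xC5C0E8

101000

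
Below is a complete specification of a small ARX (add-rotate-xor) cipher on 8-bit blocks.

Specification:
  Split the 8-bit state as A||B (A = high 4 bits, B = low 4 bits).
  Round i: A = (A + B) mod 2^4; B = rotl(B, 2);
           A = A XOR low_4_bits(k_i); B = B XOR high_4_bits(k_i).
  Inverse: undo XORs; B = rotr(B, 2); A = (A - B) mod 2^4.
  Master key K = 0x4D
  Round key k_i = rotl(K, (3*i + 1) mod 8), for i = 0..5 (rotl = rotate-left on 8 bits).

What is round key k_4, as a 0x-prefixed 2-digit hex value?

0xA9

K = 0x4D
k_0 = rotl(K, (3*0+1) mod 8) = rotl(K, 1) = 0x9A
k_1 = rotl(K, (3*1+1) mod 8) = rotl(K, 4) = 0xD4
k_2 = rotl(K, (3*2+1) mod 8) = rotl(K, 7) = 0xA6
k_3 = rotl(K, (3*3+1) mod 8) = rotl(K, 2) = 0x35
k_4 = rotl(K, (3*4+1) mod 8) = rotl(K, 5) = 0xA9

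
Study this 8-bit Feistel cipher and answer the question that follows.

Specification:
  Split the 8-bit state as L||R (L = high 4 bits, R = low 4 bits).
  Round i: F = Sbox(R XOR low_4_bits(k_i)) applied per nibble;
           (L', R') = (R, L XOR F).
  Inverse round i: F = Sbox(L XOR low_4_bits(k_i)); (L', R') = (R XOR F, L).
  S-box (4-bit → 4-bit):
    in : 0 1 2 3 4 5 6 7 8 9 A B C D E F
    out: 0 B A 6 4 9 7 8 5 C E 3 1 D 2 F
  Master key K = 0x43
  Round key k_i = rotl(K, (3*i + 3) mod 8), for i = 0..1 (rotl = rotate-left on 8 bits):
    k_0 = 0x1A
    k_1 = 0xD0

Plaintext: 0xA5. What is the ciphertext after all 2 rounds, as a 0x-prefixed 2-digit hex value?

s_0 = plaintext = 0xA5
s_1 = Round(s_0, k_0) = 0x55
s_2 = Round(s_1, k_1) = 0x5C

0x5C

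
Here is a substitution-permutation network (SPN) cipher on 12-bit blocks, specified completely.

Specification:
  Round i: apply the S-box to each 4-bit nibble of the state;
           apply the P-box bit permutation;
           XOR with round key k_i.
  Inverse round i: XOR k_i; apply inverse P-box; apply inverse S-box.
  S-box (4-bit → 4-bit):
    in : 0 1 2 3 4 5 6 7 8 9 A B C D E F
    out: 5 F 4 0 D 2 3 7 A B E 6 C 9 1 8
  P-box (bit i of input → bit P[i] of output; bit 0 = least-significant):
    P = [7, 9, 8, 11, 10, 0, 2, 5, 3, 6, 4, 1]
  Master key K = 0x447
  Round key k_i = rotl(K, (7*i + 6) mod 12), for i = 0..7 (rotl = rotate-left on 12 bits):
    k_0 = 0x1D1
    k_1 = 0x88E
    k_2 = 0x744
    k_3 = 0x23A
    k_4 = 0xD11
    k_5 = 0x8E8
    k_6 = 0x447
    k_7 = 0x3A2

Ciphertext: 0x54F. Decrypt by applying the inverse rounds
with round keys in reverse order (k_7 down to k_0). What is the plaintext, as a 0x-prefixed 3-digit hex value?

s_0 = ciphertext = 0x54F
s_1 = InvRound(s_0, k_7) = 0x616
s_2 = InvRound(s_1, k_6) = 0xB55
s_3 = InvRound(s_2, k_5) = 0x0A7
s_4 = InvRound(s_3, k_4) = 0xC44
s_5 = InvRound(s_4, k_3) = 0x148
s_6 = InvRound(s_5, k_2) = 0xE05
s_7 = InvRound(s_6, k_1) = 0xD66
s_8 = InvRound(s_7, k_0) = 0xC1D

0xC1D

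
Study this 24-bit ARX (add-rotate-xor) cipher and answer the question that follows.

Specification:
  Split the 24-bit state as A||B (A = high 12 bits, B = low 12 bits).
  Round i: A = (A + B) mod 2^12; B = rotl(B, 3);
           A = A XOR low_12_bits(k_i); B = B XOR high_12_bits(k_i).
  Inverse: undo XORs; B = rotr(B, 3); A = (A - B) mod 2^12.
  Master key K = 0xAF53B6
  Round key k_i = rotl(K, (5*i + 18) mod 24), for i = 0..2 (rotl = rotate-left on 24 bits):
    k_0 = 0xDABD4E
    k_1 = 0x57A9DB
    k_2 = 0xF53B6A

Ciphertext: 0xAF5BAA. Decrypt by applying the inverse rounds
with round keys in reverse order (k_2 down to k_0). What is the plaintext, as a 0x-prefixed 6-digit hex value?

0x7A7EEA

s_0 = ciphertext = 0xAF5BAA
s_1 = InvRound(s_0, k_2) = 0xF0029F
s_2 = InvRound(s_1, k_1) = 0xBDFAFC
s_3 = InvRound(s_2, k_0) = 0x7A7EEA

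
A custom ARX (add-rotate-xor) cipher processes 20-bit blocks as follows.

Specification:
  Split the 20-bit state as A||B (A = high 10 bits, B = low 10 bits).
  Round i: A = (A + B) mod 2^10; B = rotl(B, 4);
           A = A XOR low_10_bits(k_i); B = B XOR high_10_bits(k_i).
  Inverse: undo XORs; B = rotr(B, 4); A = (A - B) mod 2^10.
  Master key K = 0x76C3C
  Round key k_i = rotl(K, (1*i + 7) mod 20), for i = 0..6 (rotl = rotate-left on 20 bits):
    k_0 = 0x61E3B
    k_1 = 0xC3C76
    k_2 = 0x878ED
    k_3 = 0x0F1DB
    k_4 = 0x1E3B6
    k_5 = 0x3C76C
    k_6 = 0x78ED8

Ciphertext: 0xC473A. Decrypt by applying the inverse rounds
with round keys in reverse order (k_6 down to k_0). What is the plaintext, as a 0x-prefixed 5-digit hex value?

0x8AFF1

s_0 = ciphertext = 0xC473A
s_1 = InvRound(s_0, k_6) = 0xD726D
s_2 = InvRound(s_1, k_5) = 0x41F29
s_3 = InvRound(s_2, k_4) = 0x8F075
s_4 = InvRound(s_3, k_3) = 0x68E44
s_5 = InvRound(s_4, k_2) = 0xB2685
s_6 = InvRound(s_5, k_1) = 0x09E98
s_7 = InvRound(s_6, k_0) = 0x8AFF1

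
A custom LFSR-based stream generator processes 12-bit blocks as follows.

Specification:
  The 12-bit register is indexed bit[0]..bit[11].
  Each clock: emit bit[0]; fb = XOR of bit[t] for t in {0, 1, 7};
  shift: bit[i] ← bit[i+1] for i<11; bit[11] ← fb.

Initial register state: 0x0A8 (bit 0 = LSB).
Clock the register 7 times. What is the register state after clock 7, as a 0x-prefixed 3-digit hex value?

0xBA1

reg_0 = 0x0A8
clock 1: out=0, reg = 0x854
clock 2: out=0, reg = 0x42A
clock 3: out=0, reg = 0xA15
clock 4: out=1, reg = 0xD0A
clock 5: out=0, reg = 0xE85
clock 6: out=1, reg = 0x742
clock 7: out=0, reg = 0xBA1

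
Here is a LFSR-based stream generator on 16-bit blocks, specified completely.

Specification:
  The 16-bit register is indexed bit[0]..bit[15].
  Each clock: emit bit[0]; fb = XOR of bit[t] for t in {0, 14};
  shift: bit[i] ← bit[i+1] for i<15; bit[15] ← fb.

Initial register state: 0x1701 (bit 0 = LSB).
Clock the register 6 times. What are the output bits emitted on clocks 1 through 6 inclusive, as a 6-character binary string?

reg_0 = 0x1701
clock 1: out=1, reg = 0x8B80
clock 2: out=0, reg = 0x45C0
clock 3: out=0, reg = 0xA2E0
clock 4: out=0, reg = 0x5170
clock 5: out=0, reg = 0xA8B8
clock 6: out=0, reg = 0x545C

100000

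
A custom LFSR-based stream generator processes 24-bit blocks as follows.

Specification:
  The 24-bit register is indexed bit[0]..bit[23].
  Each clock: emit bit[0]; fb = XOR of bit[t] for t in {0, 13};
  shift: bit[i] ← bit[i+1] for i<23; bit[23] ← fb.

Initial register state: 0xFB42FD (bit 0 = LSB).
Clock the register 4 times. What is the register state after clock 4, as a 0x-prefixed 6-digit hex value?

reg_0 = 0xFB42FD
clock 1: out=1, reg = 0xFDA17E
clock 2: out=0, reg = 0xFED0BF
clock 3: out=1, reg = 0xFF685F
clock 4: out=1, reg = 0x7FB42F

0x7FB42F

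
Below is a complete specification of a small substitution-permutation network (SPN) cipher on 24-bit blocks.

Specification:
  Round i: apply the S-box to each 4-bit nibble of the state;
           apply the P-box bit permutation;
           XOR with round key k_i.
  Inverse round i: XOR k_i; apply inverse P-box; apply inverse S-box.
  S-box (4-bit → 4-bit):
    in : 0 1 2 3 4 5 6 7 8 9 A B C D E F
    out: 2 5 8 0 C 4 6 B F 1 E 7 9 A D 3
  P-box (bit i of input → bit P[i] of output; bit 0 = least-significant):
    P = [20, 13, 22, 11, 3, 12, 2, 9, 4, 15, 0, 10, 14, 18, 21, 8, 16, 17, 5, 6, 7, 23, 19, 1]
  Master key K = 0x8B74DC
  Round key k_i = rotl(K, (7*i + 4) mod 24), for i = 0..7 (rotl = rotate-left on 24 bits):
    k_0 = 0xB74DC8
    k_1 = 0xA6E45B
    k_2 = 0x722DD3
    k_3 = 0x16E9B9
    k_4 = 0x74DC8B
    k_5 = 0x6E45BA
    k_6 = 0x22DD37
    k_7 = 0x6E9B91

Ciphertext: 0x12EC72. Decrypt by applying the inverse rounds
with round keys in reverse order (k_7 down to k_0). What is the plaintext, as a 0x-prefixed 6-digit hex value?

s_0 = ciphertext = 0x12EC72
s_1 = InvRound(s_0, k_7) = 0xE484DB
s_2 = InvRound(s_1, k_6) = 0xFA73B4
s_3 = InvRound(s_2, k_5) = 0xD3028F
s_4 = InvRound(s_3, k_4) = 0x0FBDA2
s_5 = InvRound(s_4, k_3) = 0x499EF9
s_6 = InvRound(s_5, k_2) = 0x4B407F
s_7 = InvRound(s_6, k_1) = 0x616D56
s_8 = InvRound(s_7, k_0) = 0x70091B

0x70091B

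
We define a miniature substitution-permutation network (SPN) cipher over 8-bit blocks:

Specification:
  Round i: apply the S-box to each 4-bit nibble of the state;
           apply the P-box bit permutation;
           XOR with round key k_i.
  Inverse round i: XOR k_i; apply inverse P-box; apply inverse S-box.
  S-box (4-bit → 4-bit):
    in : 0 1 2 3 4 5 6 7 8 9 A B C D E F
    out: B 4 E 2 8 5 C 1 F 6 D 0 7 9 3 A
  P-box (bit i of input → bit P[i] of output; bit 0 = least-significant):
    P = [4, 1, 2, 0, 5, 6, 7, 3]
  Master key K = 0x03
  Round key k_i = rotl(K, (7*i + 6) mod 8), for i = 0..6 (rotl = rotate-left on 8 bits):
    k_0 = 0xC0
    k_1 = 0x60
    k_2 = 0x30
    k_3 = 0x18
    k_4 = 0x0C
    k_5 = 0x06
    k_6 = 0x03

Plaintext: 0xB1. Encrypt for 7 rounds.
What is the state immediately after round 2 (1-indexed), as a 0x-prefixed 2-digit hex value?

0x81

s_0 = plaintext = 0xB1
s_1 = Round(s_0, k_0) = 0xC4
s_2 = Round(s_1, k_1) = 0x81
s_3 = Round(s_2, k_2) = 0xDC
s_4 = Round(s_3, k_3) = 0x26
s_5 = Round(s_4, k_4) = 0xC1
s_6 = Round(s_5, k_5) = 0xE2
s_7 = Round(s_6, k_6) = 0x64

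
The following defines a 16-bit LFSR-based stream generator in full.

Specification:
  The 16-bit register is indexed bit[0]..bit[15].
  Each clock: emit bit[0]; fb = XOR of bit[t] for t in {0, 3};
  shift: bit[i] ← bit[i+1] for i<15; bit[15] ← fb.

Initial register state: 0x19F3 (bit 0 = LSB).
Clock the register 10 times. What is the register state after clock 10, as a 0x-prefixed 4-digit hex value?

0xB346

reg_0 = 0x19F3
clock 1: out=1, reg = 0x8CF9
clock 2: out=1, reg = 0x467C
clock 3: out=0, reg = 0xA33E
clock 4: out=0, reg = 0xD19F
clock 5: out=1, reg = 0x68CF
clock 6: out=1, reg = 0x3467
clock 7: out=1, reg = 0x9A33
clock 8: out=1, reg = 0xCD19
clock 9: out=1, reg = 0x668C
clock 10: out=0, reg = 0xB346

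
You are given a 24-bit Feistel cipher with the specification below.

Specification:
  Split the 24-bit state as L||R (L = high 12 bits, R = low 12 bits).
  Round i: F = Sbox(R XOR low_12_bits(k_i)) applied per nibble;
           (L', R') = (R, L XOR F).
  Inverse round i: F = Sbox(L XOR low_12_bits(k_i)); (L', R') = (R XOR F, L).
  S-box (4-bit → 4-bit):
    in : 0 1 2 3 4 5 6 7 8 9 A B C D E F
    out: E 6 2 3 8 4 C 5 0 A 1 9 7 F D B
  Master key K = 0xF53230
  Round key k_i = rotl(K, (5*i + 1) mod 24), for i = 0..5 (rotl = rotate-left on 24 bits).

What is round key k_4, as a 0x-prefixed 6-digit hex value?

K = 0xF53230
k_0 = rotl(K, (5*0+1) mod 24) = rotl(K, 1) = 0xEA6461
k_1 = rotl(K, (5*1+1) mod 24) = rotl(K, 6) = 0x4C8C3D
k_2 = rotl(K, (5*2+1) mod 24) = rotl(K, 11) = 0x9187A9
k_3 = rotl(K, (5*3+1) mod 24) = rotl(K, 16) = 0x30F532
k_4 = rotl(K, (5*4+1) mod 24) = rotl(K, 21) = 0x1EA646

0x1EA646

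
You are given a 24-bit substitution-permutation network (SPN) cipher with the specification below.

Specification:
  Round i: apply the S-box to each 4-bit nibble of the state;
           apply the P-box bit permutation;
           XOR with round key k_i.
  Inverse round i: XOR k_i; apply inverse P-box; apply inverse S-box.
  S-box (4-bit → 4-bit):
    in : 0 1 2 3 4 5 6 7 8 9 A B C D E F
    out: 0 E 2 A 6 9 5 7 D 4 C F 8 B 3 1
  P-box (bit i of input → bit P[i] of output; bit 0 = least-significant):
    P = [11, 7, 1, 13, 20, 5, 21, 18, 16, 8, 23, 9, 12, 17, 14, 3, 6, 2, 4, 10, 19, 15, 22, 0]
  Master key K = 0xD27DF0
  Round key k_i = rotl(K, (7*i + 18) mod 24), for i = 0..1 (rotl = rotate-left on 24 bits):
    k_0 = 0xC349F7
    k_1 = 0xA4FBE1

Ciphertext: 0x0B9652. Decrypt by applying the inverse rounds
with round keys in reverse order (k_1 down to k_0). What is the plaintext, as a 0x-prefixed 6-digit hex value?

0xFDC8EE

s_0 = ciphertext = 0x0B9652
s_1 = InvRound(s_0, k_1) = 0x5A471B
s_2 = InvRound(s_1, k_0) = 0xFDC8EE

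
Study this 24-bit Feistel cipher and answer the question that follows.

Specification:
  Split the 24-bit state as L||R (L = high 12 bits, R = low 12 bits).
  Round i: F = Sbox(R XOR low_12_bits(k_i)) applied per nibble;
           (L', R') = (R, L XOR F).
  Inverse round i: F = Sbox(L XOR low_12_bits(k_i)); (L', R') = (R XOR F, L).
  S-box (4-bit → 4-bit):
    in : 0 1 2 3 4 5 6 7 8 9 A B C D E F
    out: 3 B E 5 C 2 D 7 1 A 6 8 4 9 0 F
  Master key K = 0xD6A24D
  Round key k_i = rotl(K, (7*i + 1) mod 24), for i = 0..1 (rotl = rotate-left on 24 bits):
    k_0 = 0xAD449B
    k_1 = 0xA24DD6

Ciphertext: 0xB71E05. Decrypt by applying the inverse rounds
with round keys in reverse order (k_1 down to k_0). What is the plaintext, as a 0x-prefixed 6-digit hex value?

0xC8B362

s_0 = ciphertext = 0xB71E05
s_1 = InvRound(s_0, k_1) = 0x362B71
s_2 = InvRound(s_1, k_0) = 0xC8B362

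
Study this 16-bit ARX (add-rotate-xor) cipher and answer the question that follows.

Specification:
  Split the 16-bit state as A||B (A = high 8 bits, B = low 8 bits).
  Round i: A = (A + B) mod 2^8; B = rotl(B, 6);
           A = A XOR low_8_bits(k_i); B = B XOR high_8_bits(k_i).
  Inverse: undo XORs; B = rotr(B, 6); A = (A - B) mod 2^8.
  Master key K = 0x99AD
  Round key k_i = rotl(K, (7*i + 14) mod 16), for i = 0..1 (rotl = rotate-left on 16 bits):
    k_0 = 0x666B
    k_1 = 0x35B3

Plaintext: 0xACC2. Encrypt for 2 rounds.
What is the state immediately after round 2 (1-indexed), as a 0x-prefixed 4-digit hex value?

0x6880

s_0 = plaintext = 0xACC2
s_1 = Round(s_0, k_0) = 0x05D6
s_2 = Round(s_1, k_1) = 0x6880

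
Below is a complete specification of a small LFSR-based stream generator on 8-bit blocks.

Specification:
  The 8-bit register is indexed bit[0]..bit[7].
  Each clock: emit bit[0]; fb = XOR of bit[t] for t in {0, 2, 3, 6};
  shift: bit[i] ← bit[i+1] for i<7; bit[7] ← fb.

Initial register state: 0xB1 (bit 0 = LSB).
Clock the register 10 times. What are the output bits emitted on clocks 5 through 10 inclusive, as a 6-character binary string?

reg_0 = 0xB1
clock 1: out=1, reg = 0xD8
clock 2: out=0, reg = 0x6C
clock 3: out=0, reg = 0xB6
clock 4: out=0, reg = 0xDB
clock 5: out=1, reg = 0xED
clock 6: out=1, reg = 0x76
clock 7: out=0, reg = 0x3B
clock 8: out=1, reg = 0x1D
clock 9: out=1, reg = 0x8E
clock 10: out=0, reg = 0x47

110110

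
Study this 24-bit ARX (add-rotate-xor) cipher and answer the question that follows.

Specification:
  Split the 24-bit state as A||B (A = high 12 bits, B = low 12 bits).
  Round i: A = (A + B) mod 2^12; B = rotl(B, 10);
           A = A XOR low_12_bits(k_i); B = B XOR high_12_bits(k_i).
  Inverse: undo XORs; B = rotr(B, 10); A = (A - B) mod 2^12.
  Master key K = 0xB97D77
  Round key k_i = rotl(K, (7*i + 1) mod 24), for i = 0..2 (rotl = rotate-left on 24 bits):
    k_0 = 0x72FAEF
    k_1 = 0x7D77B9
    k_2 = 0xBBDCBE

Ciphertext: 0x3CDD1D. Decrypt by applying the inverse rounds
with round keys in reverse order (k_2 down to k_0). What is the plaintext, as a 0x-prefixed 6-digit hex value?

s_0 = ciphertext = 0x3CDD1D
s_1 = InvRound(s_0, k_2) = 0x4F2A81
s_2 = InvRound(s_1, k_1) = 0xDF055B
s_3 = InvRound(s_2, k_0) = 0xD4F9D0

0xD4F9D0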